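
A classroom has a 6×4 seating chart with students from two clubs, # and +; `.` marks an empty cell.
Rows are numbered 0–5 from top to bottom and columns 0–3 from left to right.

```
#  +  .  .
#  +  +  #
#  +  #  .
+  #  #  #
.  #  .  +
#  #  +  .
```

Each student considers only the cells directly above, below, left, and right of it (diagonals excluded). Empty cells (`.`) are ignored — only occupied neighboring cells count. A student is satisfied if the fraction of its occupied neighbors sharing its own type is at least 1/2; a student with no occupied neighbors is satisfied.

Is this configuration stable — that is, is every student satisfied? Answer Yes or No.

No

Row 0: (0,0)# 1/2 ✓ · (0,1)+ 1/2 ✓
Row 1: (1,0)# 2/3 ✓ · (1,1)+ 3/4 ✓ · (1,2)+ 1/3 ✗ · (1,3)# 0/1 ✗
Row 2: (2,0)# 1/3 ✗ · (2,1)+ 1/4 ✗ · (2,2)# 1/3 ✗
Row 3: (3,0)+ 0/2 ✗ · (3,1)# 2/4 ✓ · (3,2)# 3/3 ✓ · (3,3)# 1/2 ✓
Row 4: (4,1)# 2/2 ✓ · (4,3)+ 0/1 ✗
Row 5: (5,0)# 1/1 ✓ · (5,1)# 2/3 ✓ · (5,2)+ 0/1 ✗
For instance (1,2) has only 1/3 same-type neighbors, below 1/2.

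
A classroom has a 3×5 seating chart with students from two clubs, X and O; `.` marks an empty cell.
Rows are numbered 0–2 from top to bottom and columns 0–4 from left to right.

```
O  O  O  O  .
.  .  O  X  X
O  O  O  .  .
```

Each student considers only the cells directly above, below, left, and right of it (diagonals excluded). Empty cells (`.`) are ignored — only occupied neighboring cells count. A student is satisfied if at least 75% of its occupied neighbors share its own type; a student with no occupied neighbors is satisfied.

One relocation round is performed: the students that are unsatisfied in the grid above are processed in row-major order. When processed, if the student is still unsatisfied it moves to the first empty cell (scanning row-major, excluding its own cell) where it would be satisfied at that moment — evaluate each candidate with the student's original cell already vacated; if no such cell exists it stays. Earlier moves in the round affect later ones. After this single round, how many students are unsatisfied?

0

Initially unsatisfied (in order): (0,3), (1,2), (1,3).
  (0,3) → (1,0).
  (1,2) → (1,1).
  (1,3): now satisfied by earlier moves; stays.
Resulting grid:
O O O . .
O O . X X
O O O . .
All satisfied now.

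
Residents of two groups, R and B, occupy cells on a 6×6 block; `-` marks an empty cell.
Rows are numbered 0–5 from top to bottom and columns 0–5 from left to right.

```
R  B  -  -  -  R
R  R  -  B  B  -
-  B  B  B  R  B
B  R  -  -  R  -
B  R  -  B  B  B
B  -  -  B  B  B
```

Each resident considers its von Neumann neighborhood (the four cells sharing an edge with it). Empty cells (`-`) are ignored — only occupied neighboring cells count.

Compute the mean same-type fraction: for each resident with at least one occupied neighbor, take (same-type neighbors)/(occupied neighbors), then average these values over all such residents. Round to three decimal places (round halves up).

0.645

Row 0: (0,0)R 1/2 · (0,1)B 0/2 · (0,5)R — no occupied neighbors
Row 1: (1,0)R 2/2 · (1,1)R 1/3 · (1,3)B 2/2 · (1,4)B 1/2
Row 2: (2,1)B 1/3 · (2,2)B 2/2 · (2,3)B 2/3 · (2,4)R 1/4 · (2,5)B 0/1
Row 3: (3,0)B 1/2 · (3,1)R 1/3 · (3,4)R 1/2
Row 4: (4,0)B 2/3 · (4,1)R 1/2 · (4,3)B 2/2 · (4,4)B 3/4 · (4,5)B 2/2
Row 5: (5,0)B 1/1 · (5,3)B 2/2 · (5,4)B 3/3 · (5,5)B 2/2
Sum over 23 residents: 1/2 + 0/2 + 2/2 + 1/3 + 2/2 + 1/2 + 1/3 + 2/2 + 2/3 + 1/4 + 0/1 + 1/2 + 1/3 + 1/2 + 2/3 + 1/2 + 2/2 + 3/4 + 2/2 + 1/1 + 2/2 + 3/3 + 2/2 = 89/6; mean = 89/6 ÷ 23 = 89/138 = 0.644927… → 0.645.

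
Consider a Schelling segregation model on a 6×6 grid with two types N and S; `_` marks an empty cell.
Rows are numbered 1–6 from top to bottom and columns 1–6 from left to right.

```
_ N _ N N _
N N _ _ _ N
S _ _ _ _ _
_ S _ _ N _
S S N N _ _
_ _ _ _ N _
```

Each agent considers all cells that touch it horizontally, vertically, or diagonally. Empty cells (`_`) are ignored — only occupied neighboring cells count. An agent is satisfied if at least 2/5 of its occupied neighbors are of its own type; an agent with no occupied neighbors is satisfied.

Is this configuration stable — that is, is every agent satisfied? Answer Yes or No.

(1,2)N 2/2 satisfied
(1,4)N 1/1 satisfied
(1,5)N 2/2 satisfied
(2,1)N 2/3 satisfied
(2,2)N 2/3 satisfied
(2,6)N 1/1 satisfied
(3,1)S 1/3 not
(4,2)S 3/4 satisfied
(4,5)N 1/1 satisfied
(5,1)S 2/2 satisfied
(5,2)S 2/3 satisfied
(5,3)N 1/3 not
(5,4)N 3/3 satisfied
(6,5)N 1/1 satisfied
For instance (3,1) has only 1/3 same-type neighbors, below 2/5.

No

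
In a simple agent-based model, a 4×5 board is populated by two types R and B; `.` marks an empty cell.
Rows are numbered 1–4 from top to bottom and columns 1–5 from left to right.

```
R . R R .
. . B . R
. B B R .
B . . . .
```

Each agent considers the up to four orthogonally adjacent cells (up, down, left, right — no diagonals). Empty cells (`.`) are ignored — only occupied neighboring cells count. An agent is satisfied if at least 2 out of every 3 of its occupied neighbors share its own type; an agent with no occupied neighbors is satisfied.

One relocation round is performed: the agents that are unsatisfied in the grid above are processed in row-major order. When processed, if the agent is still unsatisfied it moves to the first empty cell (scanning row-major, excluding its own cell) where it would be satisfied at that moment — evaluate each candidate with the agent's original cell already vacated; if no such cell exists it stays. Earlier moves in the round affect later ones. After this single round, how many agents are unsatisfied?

Initially unsatisfied (in order): (1,3), (2,3), (3,4).
  (1,3) → (1,2).
  (2,3): now satisfied by earlier moves; stays.
  (3,4) → (1,3).
Resulting grid:
R R R R .
. . B . R
. B B . .
B . . . .
Unsatisfied now: (2,3).

1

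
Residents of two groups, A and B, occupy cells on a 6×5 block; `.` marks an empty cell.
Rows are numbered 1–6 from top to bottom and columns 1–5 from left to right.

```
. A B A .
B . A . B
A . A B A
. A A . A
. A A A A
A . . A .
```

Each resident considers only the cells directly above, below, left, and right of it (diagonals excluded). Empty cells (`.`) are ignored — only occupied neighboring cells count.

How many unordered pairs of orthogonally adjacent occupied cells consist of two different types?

Scan each occupied cell's neighbors to the right and below so each pair is counted once.
Row 1: A(1,2)–B(1,3)≠ B(1,3)–A(1,4)≠ B(1,3)–A(2,3)≠  → 3/3 unlike.
Row 2: B(2,1)–A(3,1)≠ A(2,3)–A(3,3)= B(2,5)–A(3,5)≠  → 2/3 unlike.
Row 3: A(3,3)–B(3,4)≠ A(3,3)–A(4,3)= B(3,4)–A(3,5)≠ A(3,5)–A(4,5)=  → 2/4 unlike.
Row 4: A(4,2)–A(4,3)= A(4,2)–A(5,2)= A(4,3)–A(5,3)= A(4,5)–A(5,5)=  → 0/4 unlike.
Row 5: A(5,2)–A(5,3)= A(5,3)–A(5,4)= A(5,4)–A(5,5)= A(5,4)–A(6,4)=  → 0/4 unlike.
Total adjacent occupied pairs: 18; unlike-type pairs: 7.

7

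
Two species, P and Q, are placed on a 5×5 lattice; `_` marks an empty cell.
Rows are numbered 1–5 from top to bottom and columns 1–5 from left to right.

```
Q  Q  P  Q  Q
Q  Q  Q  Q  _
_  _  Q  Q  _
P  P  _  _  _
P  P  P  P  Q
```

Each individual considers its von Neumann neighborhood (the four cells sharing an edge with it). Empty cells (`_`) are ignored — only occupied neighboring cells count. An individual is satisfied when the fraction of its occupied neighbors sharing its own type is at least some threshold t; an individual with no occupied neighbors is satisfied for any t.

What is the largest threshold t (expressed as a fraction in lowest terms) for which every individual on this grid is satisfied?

0/1

Row 1: (1,1)Q 2/2 · (1,2)Q 2/3 · (1,3)P 0/3 · (1,4)Q 2/3 · (1,5)Q 1/1
Row 2: (2,1)Q 2/2 · (2,2)Q 3/3 · (2,3)Q 3/4 · (2,4)Q 3/3
Row 3: (3,3)Q 2/2 · (3,4)Q 2/2
Row 4: (4,1)P 2/2 · (4,2)P 2/2
Row 5: (5,1)P 2/2 · (5,2)P 3/3 · (5,3)P 2/2 · (5,4)P 1/2 · (5,5)Q 0/1
The smallest same-type fraction is 0/3 at (1,3), which reduces to 0/1. Any threshold above that leaves this individual unsatisfied.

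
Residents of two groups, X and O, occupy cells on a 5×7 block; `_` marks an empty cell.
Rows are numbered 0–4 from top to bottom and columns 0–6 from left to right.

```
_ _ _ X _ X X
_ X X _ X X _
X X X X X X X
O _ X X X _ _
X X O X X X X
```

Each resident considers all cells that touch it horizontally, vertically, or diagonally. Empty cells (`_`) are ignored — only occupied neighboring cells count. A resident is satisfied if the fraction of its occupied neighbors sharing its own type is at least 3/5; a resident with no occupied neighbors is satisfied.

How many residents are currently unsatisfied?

4

(0,3)X 2/2 satisfied
(0,5)X 3/3 satisfied
(0,6)X 2/2 satisfied
(1,1)X 4/4 satisfied
(1,2)X 5/5 satisfied
(1,4)X 6/6 satisfied
(1,5)X 6/6 satisfied
(2,0)X 2/3 satisfied
(2,1)X 5/6 satisfied
(2,2)X 6/6 satisfied
(2,3)X 7/7 satisfied
(2,4)X 6/6 satisfied
(2,5)X 5/5 satisfied
(2,6)X 2/2 satisfied
(3,0)O 0/4 not
(3,2)X 6/7 satisfied
(3,3)X 7/8 satisfied
(3,4)X 7/7 satisfied
(4,0)X 1/2 not
(4,1)X 2/4 not
(4,2)O 0/4 not
(4,3)X 4/5 satisfied
(4,4)X 4/4 satisfied
(4,5)X 3/3 satisfied
(4,6)X 1/1 satisfied
Unsatisfied: (3,0), (4,0), (4,1), (4,2) — 4 in total.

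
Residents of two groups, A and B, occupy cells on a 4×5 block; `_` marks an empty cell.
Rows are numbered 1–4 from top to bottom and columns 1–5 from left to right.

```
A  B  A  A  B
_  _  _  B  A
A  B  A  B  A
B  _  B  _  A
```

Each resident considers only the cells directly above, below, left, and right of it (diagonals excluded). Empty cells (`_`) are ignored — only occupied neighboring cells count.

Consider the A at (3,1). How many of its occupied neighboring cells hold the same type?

0

Occupied neighbors of (3,1): (4,1)=B, (3,2)=B.
Same type (A): 0 of 2.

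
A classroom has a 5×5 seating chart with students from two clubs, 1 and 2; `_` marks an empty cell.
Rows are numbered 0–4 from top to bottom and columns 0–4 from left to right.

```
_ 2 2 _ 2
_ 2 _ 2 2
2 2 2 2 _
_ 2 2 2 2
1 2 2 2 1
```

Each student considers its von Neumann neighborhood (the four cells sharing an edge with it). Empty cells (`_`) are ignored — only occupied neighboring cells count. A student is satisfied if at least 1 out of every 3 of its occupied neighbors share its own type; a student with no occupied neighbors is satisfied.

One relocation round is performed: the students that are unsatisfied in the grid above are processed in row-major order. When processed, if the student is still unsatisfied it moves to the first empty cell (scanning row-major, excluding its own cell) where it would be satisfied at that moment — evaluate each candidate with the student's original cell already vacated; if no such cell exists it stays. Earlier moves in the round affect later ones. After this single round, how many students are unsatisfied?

Initially unsatisfied (in order): (4,0), (4,4).
  (4,0): no empty cell satisfies it; stays.
  (4,4) → (3,0).
Resulting grid:
_ 2 2 _ 2
_ 2 _ 2 2
2 2 2 2 _
1 2 2 2 2
1 2 2 2 _
All satisfied now.

0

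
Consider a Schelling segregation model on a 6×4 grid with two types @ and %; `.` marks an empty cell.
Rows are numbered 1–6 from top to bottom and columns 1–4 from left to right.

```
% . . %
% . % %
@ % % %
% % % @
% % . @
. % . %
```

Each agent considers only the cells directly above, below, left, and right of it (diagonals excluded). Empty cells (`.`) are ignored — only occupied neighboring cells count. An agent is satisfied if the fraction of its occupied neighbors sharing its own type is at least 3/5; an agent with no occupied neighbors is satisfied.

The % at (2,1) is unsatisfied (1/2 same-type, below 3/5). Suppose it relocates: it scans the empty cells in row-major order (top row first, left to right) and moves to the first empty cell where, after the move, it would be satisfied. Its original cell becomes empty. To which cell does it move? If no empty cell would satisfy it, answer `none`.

(1,2)

Vacating (2,1). Empty cells in order:
  (1,2): 1/1 same-type → satisfied — stop here.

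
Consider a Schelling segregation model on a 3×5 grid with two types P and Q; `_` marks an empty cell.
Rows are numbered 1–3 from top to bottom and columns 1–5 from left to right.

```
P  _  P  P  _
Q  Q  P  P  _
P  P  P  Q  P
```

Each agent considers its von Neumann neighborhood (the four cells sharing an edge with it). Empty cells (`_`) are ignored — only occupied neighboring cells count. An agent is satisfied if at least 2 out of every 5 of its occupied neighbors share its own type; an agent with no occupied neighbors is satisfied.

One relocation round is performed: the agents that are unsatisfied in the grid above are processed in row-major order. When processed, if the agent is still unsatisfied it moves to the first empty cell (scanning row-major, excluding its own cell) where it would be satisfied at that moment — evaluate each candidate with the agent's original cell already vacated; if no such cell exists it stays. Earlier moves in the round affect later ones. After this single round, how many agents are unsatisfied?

1

Initially unsatisfied (in order): (1,1), (2,1), (2,2), (3,4), (3,5).
  (1,1) → (1,2).
  (2,1): now satisfied by earlier moves; stays.
  (2,2) → (1,1).
  (3,4): no empty cell satisfies it; stays.
  (3,5) → (1,5).
Resulting grid:
Q P P P P
Q _ P P _
P P P Q _
Unsatisfied now: (3,4).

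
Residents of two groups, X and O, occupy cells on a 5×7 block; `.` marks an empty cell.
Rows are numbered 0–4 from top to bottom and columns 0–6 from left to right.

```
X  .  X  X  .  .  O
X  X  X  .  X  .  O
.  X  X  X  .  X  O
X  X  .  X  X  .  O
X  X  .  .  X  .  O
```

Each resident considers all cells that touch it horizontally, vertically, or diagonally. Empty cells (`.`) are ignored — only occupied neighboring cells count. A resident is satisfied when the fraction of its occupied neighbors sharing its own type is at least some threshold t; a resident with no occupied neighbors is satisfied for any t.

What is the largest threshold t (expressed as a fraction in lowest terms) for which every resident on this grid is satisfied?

Row 0: (0,0)X 2/2 · (0,2)X 3/3 · (0,3)X 3/3 · (0,6)O 1/1
Row 1: (1,0)X 3/3 · (1,1)X 6/6 · (1,2)X 6/6 · (1,4)X 3/3 · (1,6)O 2/3
Row 2: (2,1)X 6/6 · (2,2)X 6/6 · (2,3)X 5/5 · (2,5)X 2/5 · (2,6)O 2/3
Row 3: (3,0)X 4/4 · (3,1)X 5/5 · (3,3)X 4/4 · (3,4)X 4/4 · (3,6)O 2/3
Row 4: (4,0)X 3/3 · (4,1)X 3/3 · (4,4)X 2/2 · (4,6)O 1/1
The smallest same-type fraction is 2/5 at (2,5), which reduces to 2/5. Any threshold above that leaves this resident unsatisfied.

2/5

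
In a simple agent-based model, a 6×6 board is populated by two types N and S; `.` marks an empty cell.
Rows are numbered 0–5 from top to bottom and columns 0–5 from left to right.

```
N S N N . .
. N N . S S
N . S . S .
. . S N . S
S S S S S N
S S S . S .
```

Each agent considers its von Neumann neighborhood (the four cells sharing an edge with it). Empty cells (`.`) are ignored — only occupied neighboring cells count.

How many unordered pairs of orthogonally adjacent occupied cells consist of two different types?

Scan each occupied cell's neighbors to the right and below so each pair is counted once.
Row 0: N(0,0)–S(0,1)≠ S(0,1)–N(0,2)≠ S(0,1)–N(1,1)≠ N(0,2)–N(0,3)= N(0,2)–N(1,2)=  → 3/5 unlike.
Row 1: N(1,1)–N(1,2)= N(1,2)–S(2,2)≠ S(1,4)–S(1,5)= S(1,4)–S(2,4)=  → 1/4 unlike.
Row 2: S(2,2)–S(3,2)=  → 0/1 unlike.
Row 3: S(3,2)–N(3,3)≠ S(3,2)–S(4,2)= N(3,3)–S(4,3)≠ S(3,5)–N(4,5)≠  → 3/4 unlike.
Row 4: S(4,0)–S(4,1)= S(4,0)–S(5,0)= S(4,1)–S(4,2)= S(4,1)–S(5,1)= S(4,2)–S(4,3)= S(4,2)–S(5,2)= S(4,3)–S(4,4)= S(4,4)–N(4,5)≠ S(4,4)–S(5,4)=  → 1/9 unlike.
Row 5: S(5,0)–S(5,1)= S(5,1)–S(5,2)=  → 0/2 unlike.
Total adjacent occupied pairs: 25; unlike-type pairs: 8.

8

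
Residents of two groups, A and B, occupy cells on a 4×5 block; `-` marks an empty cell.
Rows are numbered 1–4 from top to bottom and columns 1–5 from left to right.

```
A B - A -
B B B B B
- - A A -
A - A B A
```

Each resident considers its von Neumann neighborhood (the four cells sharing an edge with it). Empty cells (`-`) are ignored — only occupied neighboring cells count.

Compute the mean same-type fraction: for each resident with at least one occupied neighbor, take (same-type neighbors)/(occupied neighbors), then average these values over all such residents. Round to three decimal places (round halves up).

0.436

(1,1)A 0/2
(1,2)B 1/2
(1,4)A 0/1
(2,1)B 1/2
(2,2)B 3/3
(2,3)B 2/3
(2,4)B 2/4
(2,5)B 1/1
(3,3)A 2/3
(3,4)A 1/3
(4,1)A — no occupied neighbors
(4,3)A 1/2
(4,4)B 0/3
(4,5)A 0/1
Sum over 13 residents: 0/2 + 1/2 + 0/1 + 1/2 + 3/3 + 2/3 + 2/4 + 1/1 + 2/3 + 1/3 + 1/2 + 0/3 + 0/1 = 17/3; mean = 17/3 ÷ 13 = 17/39 = 0.435897… → 0.436.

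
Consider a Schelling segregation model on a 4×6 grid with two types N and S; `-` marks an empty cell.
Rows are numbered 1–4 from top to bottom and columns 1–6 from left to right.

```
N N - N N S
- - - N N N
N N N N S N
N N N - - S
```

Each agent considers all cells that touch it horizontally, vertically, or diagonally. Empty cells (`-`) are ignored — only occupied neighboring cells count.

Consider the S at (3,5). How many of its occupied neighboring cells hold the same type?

Occupied neighbors of (3,5): (2,4)=N, (2,5)=N, (2,6)=N, (3,4)=N, (3,6)=N, (4,6)=S.
Same type (S): 1 of 6.

1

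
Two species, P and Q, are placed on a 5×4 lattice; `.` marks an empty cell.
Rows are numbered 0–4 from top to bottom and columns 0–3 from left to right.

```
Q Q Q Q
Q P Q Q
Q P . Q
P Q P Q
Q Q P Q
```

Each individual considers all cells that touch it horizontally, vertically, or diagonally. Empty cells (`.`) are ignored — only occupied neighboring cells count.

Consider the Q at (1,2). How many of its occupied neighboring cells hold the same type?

Occupied neighbors of (1,2): (0,1)=Q, (0,2)=Q, (0,3)=Q, (1,1)=P, (1,3)=Q, (2,1)=P, (2,3)=Q.
Same type (Q): 5 of 7.

5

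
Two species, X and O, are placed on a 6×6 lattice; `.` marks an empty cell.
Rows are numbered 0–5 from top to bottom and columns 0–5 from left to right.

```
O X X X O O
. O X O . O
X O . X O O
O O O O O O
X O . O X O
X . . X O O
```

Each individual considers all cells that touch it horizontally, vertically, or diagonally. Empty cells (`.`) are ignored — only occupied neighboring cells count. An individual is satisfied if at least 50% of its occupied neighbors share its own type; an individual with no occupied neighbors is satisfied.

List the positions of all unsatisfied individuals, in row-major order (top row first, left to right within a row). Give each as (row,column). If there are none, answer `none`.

Row 0: (0,0)O 1/2 satisfied · (0,1)X 2/4 satisfied · (0,2)X 3/5 satisfied · (0,3)X 2/4 satisfied · (0,4)O 3/4 satisfied · (0,5)O 2/2 satisfied
Row 1: (1,1)O 2/6 not · (1,2)X 4/7 satisfied · (1,3)O 2/6 not · (1,5)O 4/4 satisfied
Row 2: (2,0)X 0/4 not · (2,1)O 4/6 satisfied · (2,3)X 1/6 not · (2,4)O 6/7 satisfied · (2,5)O 4/4 satisfied
Row 3: (3,0)O 3/5 satisfied · (3,1)O 4/6 satisfied · (3,2)O 5/6 satisfied · (3,3)O 4/6 satisfied · (3,4)O 6/8 satisfied · (3,5)O 4/5 satisfied
Row 4: (4,0)X 1/4 not · (4,1)O 3/5 satisfied · (4,3)O 4/6 satisfied · (4,4)X 1/8 not · (4,5)O 4/5 satisfied
Row 5: (5,0)X 1/2 satisfied · (5,3)X 1/3 not · (5,4)O 3/5 satisfied · (5,5)O 2/3 satisfied

(1,1), (1,3), (2,0), (2,3), (4,0), (4,4), (5,3)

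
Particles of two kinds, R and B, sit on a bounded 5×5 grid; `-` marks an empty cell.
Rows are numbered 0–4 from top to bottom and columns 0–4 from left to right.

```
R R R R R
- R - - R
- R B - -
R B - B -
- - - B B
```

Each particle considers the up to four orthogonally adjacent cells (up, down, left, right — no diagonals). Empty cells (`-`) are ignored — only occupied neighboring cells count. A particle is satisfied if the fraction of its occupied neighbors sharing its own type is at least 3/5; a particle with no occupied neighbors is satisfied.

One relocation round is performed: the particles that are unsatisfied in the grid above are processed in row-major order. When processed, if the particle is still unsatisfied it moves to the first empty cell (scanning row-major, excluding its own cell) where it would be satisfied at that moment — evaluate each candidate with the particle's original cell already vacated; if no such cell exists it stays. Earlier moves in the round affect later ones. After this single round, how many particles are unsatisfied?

1

Initially unsatisfied (in order): (2,1), (2,2), (3,0), (3,1).
  (2,1) → (1,0).
  (2,2): now satisfied by earlier moves; stays.
  (3,0) → (1,2).
  (3,1): now satisfied by earlier moves; stays.
Resulting grid:
R R R R R
R R R - R
- - B - -
- B - B -
- - - B B
Unsatisfied now: (2,2).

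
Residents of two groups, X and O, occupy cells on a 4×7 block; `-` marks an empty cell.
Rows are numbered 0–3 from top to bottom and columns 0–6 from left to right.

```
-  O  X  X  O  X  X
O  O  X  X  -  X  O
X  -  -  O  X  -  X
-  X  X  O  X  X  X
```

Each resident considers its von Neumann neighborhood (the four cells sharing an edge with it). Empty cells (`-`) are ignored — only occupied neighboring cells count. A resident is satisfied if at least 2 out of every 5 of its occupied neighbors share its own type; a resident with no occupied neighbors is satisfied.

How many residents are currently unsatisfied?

5

(0,1)O 1/2 ✓
(0,2)X 2/3 ✓
(0,3)X 2/3 ✓
(0,4)O 0/2 ✗
(0,5)X 2/3 ✓
(0,6)X 1/2 ✓
(1,0)O 1/2 ✓
(1,1)O 2/3 ✓
(1,2)X 2/3 ✓
(1,3)X 2/3 ✓
(1,5)X 1/2 ✓
(1,6)O 0/3 ✗
(2,0)X 0/1 ✗
(2,3)O 1/3 ✗
(2,4)X 1/2 ✓
(2,6)X 1/2 ✓
(3,1)X 1/1 ✓
(3,2)X 1/2 ✓
(3,3)O 1/3 ✗
(3,4)X 2/3 ✓
(3,5)X 2/2 ✓
(3,6)X 2/2 ✓
Unsatisfied: (0,4), (1,6), (2,0), (2,3), (3,3) — 5 in total.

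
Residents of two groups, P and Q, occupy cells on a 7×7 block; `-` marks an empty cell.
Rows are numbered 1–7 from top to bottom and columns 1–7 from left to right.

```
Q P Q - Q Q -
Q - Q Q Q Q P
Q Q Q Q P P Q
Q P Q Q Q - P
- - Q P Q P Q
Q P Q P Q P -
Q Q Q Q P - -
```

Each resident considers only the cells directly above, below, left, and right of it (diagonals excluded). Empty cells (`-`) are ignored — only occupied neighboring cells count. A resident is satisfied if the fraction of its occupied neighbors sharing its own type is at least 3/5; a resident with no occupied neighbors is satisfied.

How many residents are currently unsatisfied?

(1,1)Q 1/2 not
(1,2)P 0/2 not
(1,3)Q 1/2 not
(1,5)Q 2/2 satisfied
(1,6)Q 2/2 satisfied
(2,1)Q 2/2 satisfied
(2,3)Q 3/3 satisfied
(2,4)Q 3/3 satisfied
(2,5)Q 3/4 satisfied
(2,6)Q 2/4 not
(2,7)P 0/2 not
(3,1)Q 3/3 satisfied
(3,2)Q 2/3 satisfied
(3,3)Q 4/4 satisfied
(3,4)Q 3/4 satisfied
(3,5)P 1/4 not
(3,6)P 1/3 not
(3,7)Q 0/3 not
(4,1)Q 1/2 not
(4,2)P 0/3 not
(4,3)Q 3/4 satisfied
(4,4)Q 3/4 satisfied
(4,5)Q 2/3 satisfied
(4,7)P 0/2 not
(5,3)Q 2/3 satisfied
(5,4)P 1/4 not
(5,5)Q 2/4 not
(5,6)P 1/3 not
(5,7)Q 0/2 not
(6,1)Q 1/2 not
(6,2)P 0/3 not
(6,3)Q 2/4 not
(6,4)P 1/4 not
(6,5)Q 1/4 not
(6,6)P 1/2 not
(7,1)Q 2/2 satisfied
(7,2)Q 2/3 satisfied
(7,3)Q 3/3 satisfied
(7,4)Q 1/3 not
(7,5)P 0/2 not
Unsatisfied: (1,1), (1,2), (1,3), (2,6), (2,7), (3,5), (3,6), (3,7), (4,1), (4,2), (4,7), (5,4), (5,5), (5,6), (5,7), (6,1), (6,2), (6,3), (6,4), (6,5), (6,6), (7,4), (7,5) — 23 in total.

23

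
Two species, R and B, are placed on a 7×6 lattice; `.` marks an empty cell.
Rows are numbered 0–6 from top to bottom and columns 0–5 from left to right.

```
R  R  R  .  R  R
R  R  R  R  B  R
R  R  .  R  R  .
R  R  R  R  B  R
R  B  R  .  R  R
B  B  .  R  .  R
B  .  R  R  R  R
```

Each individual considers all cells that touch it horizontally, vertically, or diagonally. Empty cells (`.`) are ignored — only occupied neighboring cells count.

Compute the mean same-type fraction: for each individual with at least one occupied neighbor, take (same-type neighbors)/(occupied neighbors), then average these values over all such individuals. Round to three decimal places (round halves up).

(0,0)R 3/3
(0,1)R 5/5
(0,2)R 4/4
(0,4)R 3/4
(0,5)R 2/3
(1,0)R 5/5
(1,1)R 7/7
(1,2)R 6/6
(1,3)R 5/6
(1,4)B 0/6
(1,5)R 3/4
(2,0)R 5/5
(2,1)R 7/7
(2,3)R 5/7
(2,4)R 5/7
(3,0)R 4/5
(3,1)R 6/7
(3,2)R 5/6
(3,3)R 5/6
(3,4)B 0/6
(3,5)R 3/4
(4,0)R 2/5
(4,1)B 2/7
(4,2)R 4/6
(4,4)R 5/6
(4,5)R 3/4
(5,0)B 3/4
(5,1)B 3/6
(5,3)R 5/5
(5,5)R 4/4
(6,0)B 2/2
(6,2)R 2/3
(6,3)R 3/3
(6,4)R 4/4
(6,5)R 2/2
Sum over 35 individuals: 3/3 + 5/5 + 4/4 + 3/4 + 2/3 + 5/5 + 7/7 + 6/6 + 5/6 + 0/6 + 3/4 + 5/5 + 7/7 + 5/7 + 5/7 + 4/5 + 6/7 + 5/6 + 5/6 + 0/6 + 3/4 + 2/5 + 2/7 + 4/6 + 5/6 + 3/4 + 3/4 + 3/6 + 5/5 + 4/4 + 2/2 + 2/3 + 3/3 + 4/4 + 2/2 = 11489/420; mean = 11489/420 ÷ 35 = 11489/14700 = 0.781564… → 0.782.

0.782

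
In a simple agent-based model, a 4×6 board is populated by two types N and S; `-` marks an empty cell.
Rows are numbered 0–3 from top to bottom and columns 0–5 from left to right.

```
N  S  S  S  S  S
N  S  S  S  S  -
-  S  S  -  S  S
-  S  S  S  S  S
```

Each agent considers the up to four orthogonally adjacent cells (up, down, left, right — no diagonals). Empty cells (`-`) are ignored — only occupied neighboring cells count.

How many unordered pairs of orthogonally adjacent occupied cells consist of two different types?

2

Scan each occupied cell's neighbors to the right and below so each pair is counted once.
From row 0: 1 unlike of 10 pairs (running 1/10).
From row 1: 1 unlike of 7 pairs (running 2/17).
From row 2: 0 unlike of 6 pairs (running 2/23).
From row 3: 0 unlike of 4 pairs (running 2/27).
Total adjacent occupied pairs: 27; unlike-type pairs: 2.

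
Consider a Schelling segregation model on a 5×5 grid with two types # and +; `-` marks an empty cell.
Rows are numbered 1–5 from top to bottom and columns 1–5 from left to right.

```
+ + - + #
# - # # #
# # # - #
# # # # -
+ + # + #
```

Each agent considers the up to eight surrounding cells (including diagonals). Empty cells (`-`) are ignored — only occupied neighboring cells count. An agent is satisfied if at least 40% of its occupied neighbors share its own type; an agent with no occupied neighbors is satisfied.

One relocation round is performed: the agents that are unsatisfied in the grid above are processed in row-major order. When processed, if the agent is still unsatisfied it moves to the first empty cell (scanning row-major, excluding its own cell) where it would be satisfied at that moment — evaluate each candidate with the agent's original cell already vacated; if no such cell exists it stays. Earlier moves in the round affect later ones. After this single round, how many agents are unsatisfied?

Initially unsatisfied (in order): (1,2), (1,4), (5,1), (5,2), (5,4).
  (1,2): no empty cell satisfies it; stays.
  (1,4): no empty cell satisfies it; stays.
  (5,1) → (1,3).
  (5,2): no empty cell satisfies it; stays.
  (5,4): no empty cell satisfies it; stays.
Resulting grid:
+ + + + #
# - # # #
# # # - #
# # # # -
- + # + #
Unsatisfied now: (1,4), (5,2), (5,4).

3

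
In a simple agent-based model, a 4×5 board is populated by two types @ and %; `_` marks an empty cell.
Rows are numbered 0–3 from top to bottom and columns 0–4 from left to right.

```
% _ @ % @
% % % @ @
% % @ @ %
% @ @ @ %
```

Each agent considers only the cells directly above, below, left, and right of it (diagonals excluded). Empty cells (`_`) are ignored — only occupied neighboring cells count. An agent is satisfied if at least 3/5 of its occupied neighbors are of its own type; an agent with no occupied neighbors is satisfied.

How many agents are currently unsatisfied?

Row 0: (0,0)% 1/1 satisfied · (0,2)@ 0/2 not · (0,3)% 0/3 not · (0,4)@ 1/2 not
Row 1: (1,0)% 3/3 satisfied · (1,1)% 3/3 satisfied · (1,2)% 1/4 not · (1,3)@ 2/4 not · (1,4)@ 2/3 satisfied
Row 2: (2,0)% 3/3 satisfied · (2,1)% 2/4 not · (2,2)@ 2/4 not · (2,3)@ 3/4 satisfied · (2,4)% 1/3 not
Row 3: (3,0)% 1/2 not · (3,1)@ 1/3 not · (3,2)@ 3/3 satisfied · (3,3)@ 2/3 satisfied · (3,4)% 1/2 not
Unsatisfied: (0,2), (0,3), (0,4), (1,2), (1,3), (2,1), (2,2), (2,4), (3,0), (3,1), (3,4) — 11 in total.

11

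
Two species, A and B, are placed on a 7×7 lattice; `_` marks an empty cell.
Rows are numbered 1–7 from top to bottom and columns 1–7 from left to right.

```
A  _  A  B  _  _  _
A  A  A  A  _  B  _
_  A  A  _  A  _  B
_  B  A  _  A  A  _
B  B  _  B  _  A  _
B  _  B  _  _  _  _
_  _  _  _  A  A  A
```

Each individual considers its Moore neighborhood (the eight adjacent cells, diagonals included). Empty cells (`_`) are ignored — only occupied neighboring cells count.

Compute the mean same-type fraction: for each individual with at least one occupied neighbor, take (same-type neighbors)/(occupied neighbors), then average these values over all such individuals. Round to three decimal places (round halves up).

0.769

(1,1)A 2/2
(1,3)A 3/4
(1,4)B 0/3
(2,1)A 3/3
(2,2)A 6/6
(2,3)A 5/6
(2,4)A 4/5
(2,6)B 1/2
(3,2)A 5/6
(3,3)A 5/6
(3,5)A 3/4
(3,7)B 1/2
(4,2)B 2/5
(4,3)A 2/5
(4,5)A 3/4
(4,6)A 3/4
(5,1)B 3/3
(5,2)B 4/5
(5,4)B 1/3
(5,6)A 2/2
(6,1)B 2/2
(6,3)B 2/2
(7,5)A 1/1
(7,6)A 2/2
(7,7)A 1/1
Sum over 25 individuals: 2/2 + 3/4 + 0/3 + 3/3 + 6/6 + 5/6 + 4/5 + 1/2 + 5/6 + 5/6 + 3/4 + 1/2 + 2/5 + 2/5 + 3/4 + 3/4 + 3/3 + 4/5 + 1/3 + 2/2 + 2/2 + 2/2 + 1/1 + 2/2 + 1/1 = 577/30; mean = 577/30 ÷ 25 = 577/750 = 0.769333… → 0.769.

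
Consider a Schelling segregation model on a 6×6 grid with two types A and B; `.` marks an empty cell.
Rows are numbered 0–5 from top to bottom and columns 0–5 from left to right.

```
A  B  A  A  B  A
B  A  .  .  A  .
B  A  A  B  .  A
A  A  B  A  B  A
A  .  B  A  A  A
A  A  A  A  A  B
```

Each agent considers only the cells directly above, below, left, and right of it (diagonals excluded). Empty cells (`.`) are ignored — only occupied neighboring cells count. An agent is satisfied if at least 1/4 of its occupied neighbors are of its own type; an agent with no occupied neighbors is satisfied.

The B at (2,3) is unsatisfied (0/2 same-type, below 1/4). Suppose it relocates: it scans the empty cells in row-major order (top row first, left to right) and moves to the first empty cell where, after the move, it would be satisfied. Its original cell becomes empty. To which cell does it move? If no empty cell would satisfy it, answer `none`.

(2,4)

Vacating (2,3). Empty cells in order:
  (1,2): 0/3 same-type → still unsatisfied.
  (1,3): 0/2 same-type → still unsatisfied.
  (1,5): 0/3 same-type → still unsatisfied.
  (2,4): 1/3 same-type → satisfied — stop here.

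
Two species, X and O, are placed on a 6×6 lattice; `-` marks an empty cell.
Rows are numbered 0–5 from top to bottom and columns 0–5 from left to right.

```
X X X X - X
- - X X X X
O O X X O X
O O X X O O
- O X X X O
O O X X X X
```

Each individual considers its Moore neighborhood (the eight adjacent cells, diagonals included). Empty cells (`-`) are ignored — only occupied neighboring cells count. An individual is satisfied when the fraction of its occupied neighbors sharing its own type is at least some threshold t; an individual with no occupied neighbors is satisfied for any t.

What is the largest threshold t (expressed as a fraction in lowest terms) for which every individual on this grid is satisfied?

1/4

(0,0)X 1/1
(0,1)X 3/3
(0,2)X 4/4
(0,3)X 4/4
(0,5)X 2/2
(1,2)X 6/7
(1,3)X 6/7
(1,4)X 6/7
(1,5)X 3/4
(2,0)O 3/3
(2,1)O 3/6
(2,2)X 5/7
(2,3)X 6/8
(2,4)O 2/8
(2,5)X 2/5
(3,0)O 4/4
(3,1)O 4/7
(3,2)X 5/8
(3,3)X 6/8
(3,4)O 3/8
(3,5)O 3/5
(4,1)O 4/7
(4,2)X 5/8
(4,3)X 7/8
(4,4)X 5/8
(4,5)O 2/5
(5,0)O 2/2
(5,1)O 2/4
(5,2)X 3/5
(5,3)X 5/5
(5,4)X 4/5
(5,5)X 2/3
The smallest same-type fraction is 2/8 at (2,4), which reduces to 1/4. Any threshold above that leaves this individual unsatisfied.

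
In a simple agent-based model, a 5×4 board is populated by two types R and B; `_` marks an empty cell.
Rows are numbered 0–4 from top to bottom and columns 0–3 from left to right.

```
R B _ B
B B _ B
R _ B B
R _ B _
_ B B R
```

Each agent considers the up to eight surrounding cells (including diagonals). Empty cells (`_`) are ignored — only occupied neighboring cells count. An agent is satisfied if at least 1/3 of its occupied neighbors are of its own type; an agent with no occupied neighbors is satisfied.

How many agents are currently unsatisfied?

Row 0: (0,0)R 0/3 ✗ · (0,1)B 2/3 ✓ · (0,3)B 1/1 ✓
Row 1: (1,0)B 2/4 ✓ · (1,1)B 3/5 ✓ · (1,3)B 3/3 ✓
Row 2: (2,0)R 1/3 ✓ · (2,2)B 4/4 ✓ · (2,3)B 3/3 ✓
Row 3: (3,0)R 1/2 ✓ · (3,2)B 4/5 ✓
Row 4: (4,1)B 2/3 ✓ · (4,2)B 2/3 ✓ · (4,3)R 0/2 ✗
Unsatisfied: (0,0), (4,3) — 2 in total.

2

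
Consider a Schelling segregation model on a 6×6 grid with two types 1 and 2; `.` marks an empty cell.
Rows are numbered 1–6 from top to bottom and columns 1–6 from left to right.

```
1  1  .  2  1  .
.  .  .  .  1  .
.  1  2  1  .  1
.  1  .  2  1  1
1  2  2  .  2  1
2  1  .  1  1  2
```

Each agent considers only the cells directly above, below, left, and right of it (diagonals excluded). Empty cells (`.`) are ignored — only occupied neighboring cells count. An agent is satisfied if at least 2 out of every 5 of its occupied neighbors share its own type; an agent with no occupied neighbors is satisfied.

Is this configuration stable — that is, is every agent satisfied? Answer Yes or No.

Row 1: (1,1)1 1/1 satisfied · (1,2)1 1/1 satisfied · (1,4)2 0/1 not · (1,5)1 1/2 satisfied
Row 2: (2,5)1 1/1 satisfied
Row 3: (3,2)1 1/2 satisfied · (3,3)2 0/2 not · (3,4)1 0/2 not · (3,6)1 1/1 satisfied
Row 4: (4,2)1 1/2 satisfied · (4,4)2 0/2 not · (4,5)1 1/3 not · (4,6)1 3/3 satisfied
Row 5: (5,1)1 0/2 not · (5,2)2 1/4 not · (5,3)2 1/1 satisfied · (5,5)2 0/3 not · (5,6)1 1/3 not
Row 6: (6,1)2 0/2 not · (6,2)1 0/2 not · (6,4)1 1/1 satisfied · (6,5)1 1/3 not · (6,6)2 0/2 not
For instance (1,4) has only 0/1 same-type neighbors, below 2/5.

No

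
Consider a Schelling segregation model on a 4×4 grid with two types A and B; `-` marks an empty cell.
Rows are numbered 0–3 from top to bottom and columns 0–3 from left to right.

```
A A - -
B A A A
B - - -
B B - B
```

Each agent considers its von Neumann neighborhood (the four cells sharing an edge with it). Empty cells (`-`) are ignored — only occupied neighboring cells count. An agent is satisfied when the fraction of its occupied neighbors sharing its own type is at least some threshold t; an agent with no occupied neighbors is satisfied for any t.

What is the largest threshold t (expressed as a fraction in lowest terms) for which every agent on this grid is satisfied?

Row 0: (0,0)A 1/2 · (0,1)A 2/2
Row 1: (1,0)B 1/3 · (1,1)A 2/3 · (1,2)A 2/2 · (1,3)A 1/1
Row 2: (2,0)B 2/2
Row 3: (3,0)B 2/2 · (3,1)B 1/1 · (3,3)B — no occupied neighbors
The smallest same-type fraction is 1/3 at (1,0), which reduces to 1/3. Any threshold above that leaves this agent unsatisfied.

1/3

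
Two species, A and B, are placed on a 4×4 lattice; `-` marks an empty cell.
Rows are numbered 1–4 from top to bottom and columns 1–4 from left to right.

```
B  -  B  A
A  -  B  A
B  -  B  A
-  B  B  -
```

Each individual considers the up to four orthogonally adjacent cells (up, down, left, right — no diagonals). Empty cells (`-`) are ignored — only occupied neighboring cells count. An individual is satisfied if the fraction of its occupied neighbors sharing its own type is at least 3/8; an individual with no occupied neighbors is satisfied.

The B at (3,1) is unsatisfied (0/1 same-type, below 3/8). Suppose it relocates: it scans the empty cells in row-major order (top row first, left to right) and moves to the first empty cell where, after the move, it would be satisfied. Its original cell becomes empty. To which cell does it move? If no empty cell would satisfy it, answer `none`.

(1,2)

Vacating (3,1). Empty cells in order:
  (1,2): 2/2 same-type → satisfied — stop here.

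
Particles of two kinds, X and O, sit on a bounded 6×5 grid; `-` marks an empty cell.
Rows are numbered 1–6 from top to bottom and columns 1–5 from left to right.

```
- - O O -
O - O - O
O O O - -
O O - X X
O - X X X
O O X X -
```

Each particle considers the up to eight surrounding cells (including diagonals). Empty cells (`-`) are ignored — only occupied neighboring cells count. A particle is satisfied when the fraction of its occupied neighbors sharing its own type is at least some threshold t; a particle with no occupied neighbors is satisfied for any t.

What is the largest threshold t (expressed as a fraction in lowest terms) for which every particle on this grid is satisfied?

1/2

(1,3)O 2/2
(1,4)O 3/3
(2,1)O 2/2
(2,3)O 4/4
(2,5)O 1/1
(3,1)O 4/4
(3,2)O 6/6
(3,3)O 3/4
(4,1)O 4/4
(4,2)O 5/6
(4,4)X 4/5
(4,5)X 3/3
(5,1)O 4/4
(5,3)X 4/6
(5,4)X 6/6
(5,5)X 4/4
(6,1)O 2/2
(6,2)O 2/4
(6,3)X 3/4
(6,4)X 4/4
The smallest same-type fraction is 2/4 at (6,2), which reduces to 1/2. Any threshold above that leaves this particle unsatisfied.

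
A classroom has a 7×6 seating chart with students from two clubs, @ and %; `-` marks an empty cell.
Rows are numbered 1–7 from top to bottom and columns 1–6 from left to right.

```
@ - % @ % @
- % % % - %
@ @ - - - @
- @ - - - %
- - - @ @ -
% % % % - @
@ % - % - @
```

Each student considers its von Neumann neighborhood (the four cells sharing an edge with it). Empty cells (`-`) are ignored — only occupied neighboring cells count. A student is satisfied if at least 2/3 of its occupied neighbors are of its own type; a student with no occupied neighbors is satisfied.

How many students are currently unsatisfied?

(1,1)@ 0/0 ok
(1,3)% 1/2 unhappy
(1,4)@ 0/3 unhappy
(1,5)% 0/2 unhappy
(1,6)@ 0/2 unhappy
(2,2)% 1/2 unhappy
(2,3)% 3/3 ok
(2,4)% 1/2 unhappy
(2,6)% 0/2 unhappy
(3,1)@ 1/1 ok
(3,2)@ 2/3 ok
(3,6)@ 0/2 unhappy
(4,2)@ 1/1 ok
(4,6)% 0/1 unhappy
(5,4)@ 1/2 unhappy
(5,5)@ 1/1 ok
(6,1)% 1/2 unhappy
(6,2)% 3/3 ok
(6,3)% 2/2 ok
(6,4)% 2/3 ok
(6,6)@ 1/1 ok
(7,1)@ 0/2 unhappy
(7,2)% 1/2 unhappy
(7,4)% 1/1 ok
(7,6)@ 1/1 ok
Unsatisfied: (1,3), (1,4), (1,5), (1,6), (2,2), (2,4), (2,6), (3,6), (4,6), (5,4), (6,1), (7,1), (7,2) — 13 in total.

13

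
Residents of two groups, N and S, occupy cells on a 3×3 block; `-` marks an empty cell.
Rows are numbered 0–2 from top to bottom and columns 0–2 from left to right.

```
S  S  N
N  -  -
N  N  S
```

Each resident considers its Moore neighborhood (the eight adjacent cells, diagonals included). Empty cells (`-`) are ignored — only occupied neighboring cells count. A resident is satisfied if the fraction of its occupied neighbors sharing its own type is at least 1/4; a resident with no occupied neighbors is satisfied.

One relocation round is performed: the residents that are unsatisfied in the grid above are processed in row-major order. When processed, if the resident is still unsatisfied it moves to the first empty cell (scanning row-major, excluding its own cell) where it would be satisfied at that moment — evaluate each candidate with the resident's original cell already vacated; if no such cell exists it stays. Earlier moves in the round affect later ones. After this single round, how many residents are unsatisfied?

0

Initially unsatisfied (in order): (0,2), (2,2).
  (0,2) → (1,1).
  (2,2) → (0,2).
Resulting grid:
S S S
N N -
N N -
All satisfied now.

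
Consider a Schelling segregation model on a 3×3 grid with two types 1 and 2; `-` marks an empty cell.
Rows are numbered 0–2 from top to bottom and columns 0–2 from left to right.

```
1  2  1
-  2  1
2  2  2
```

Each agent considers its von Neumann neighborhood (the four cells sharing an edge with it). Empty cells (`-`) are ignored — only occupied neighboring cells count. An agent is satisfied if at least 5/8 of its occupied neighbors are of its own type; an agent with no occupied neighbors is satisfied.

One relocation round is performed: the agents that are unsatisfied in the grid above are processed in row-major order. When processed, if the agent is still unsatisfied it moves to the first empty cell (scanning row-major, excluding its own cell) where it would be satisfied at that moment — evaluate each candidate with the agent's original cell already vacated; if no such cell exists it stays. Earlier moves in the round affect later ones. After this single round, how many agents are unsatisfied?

Initially unsatisfied (in order): (0,0), (0,1), (0,2), (1,2), (2,2).
  (0,0): no empty cell satisfies it; stays.
  (0,1) → (1,0).
  (0,2): now satisfied by earlier moves; stays.
  (1,2) → (0,1).
  (2,2): now satisfied by earlier moves; stays.
Resulting grid:
1 1 1
2 2 -
2 2 2
Unsatisfied now: (0,0).

1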